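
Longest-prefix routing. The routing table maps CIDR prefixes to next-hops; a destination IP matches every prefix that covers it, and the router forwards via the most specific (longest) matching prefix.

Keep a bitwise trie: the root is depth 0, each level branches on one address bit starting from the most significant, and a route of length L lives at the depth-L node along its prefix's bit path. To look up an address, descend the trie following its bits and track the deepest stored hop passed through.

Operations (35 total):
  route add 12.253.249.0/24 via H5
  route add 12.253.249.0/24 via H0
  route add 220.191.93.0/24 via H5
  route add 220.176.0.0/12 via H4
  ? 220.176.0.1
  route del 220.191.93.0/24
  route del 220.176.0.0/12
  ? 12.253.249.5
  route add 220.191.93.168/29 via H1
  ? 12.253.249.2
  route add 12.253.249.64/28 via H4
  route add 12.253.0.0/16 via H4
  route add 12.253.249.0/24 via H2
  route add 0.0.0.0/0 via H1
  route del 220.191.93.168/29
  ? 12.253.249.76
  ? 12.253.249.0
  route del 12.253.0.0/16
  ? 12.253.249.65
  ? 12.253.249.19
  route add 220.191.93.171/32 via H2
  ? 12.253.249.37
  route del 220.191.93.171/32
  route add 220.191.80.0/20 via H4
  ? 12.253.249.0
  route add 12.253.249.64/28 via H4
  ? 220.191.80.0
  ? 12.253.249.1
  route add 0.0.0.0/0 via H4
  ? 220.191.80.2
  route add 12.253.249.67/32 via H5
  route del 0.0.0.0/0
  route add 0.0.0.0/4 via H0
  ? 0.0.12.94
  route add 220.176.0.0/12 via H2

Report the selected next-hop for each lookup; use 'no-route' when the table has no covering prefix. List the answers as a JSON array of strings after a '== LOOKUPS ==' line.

Trace:
  add 12.253.249.0/24 -> H5 at depth 24
  add 12.253.249.0/24 -> H0 at depth 24
  add 220.191.93.0/24 -> H5 at depth 24
  add 220.176.0.0/12 -> H4 at depth 12
  Q 220.176.0.1: descend 110111001011 ; hops seen [H4] ; pick H4
  - 220.191.93.0/24 clear@24
  - 220.176.0.0/12 clear@12
  Q 12.253.249.5: descend 000011001111110111111001 ; hops seen [H0] ; pick H0
  add 220.191.93.168/29 -> H1 at depth 29
  Q 12.253.249.2: descend 000011001111110111111001 ; hops seen [H0] ; pick H0
  add 12.253.249.64/28 -> H4 at depth 28
  add 12.253.0.0/16 -> H4 at depth 16
  add 12.253.249.0/24 -> H2 at depth 24
  add 0.0.0.0/0 -> H1 at depth 0
  - 220.191.93.168/29 clear@29
  Q 12.253.249.76: descend 0000110011111101111110010100 ; hops seen [H1,H4,H2,H4] ; pick H4
  Q 12.253.249.0: descend 0000110011111101111110010 ; hops seen [H1,H4,H2] ; pick H2
  - 12.253.0.0/16 clear@16
  Q 12.253.249.65: descend 0000110011111101111110010100 ; hops seen [H1,H2,H4] ; pick H4
  Q 12.253.249.19: descend 0000110011111101111110010 ; hops seen [H1,H2] ; pick H2
  add 220.191.93.171/32 -> H2 at depth 32
  Q 12.253.249.37: descend 0000110011111101111110010 ; hops seen [H1,H2] ; pick H2
  - 220.191.93.171/32 clear@32
  add 220.191.80.0/20 -> H4 at depth 20
  Q 12.253.249.0: descend 0000110011111101111110010 ; hops seen [H1,H2] ; pick H2
  add 12.253.249.64/28 -> H4 at depth 28
  Q 220.191.80.0: descend 11011100101111110101 ; hops seen [H1,H4] ; pick H4
  Q 12.253.249.1: descend 0000110011111101111110010 ; hops seen [H1,H2] ; pick H2
  add 0.0.0.0/0 -> H4 at depth 0
  Q 220.191.80.2: descend 11011100101111110101 ; hops seen [H4,H4] ; pick H4
  add 12.253.249.67/32 -> H5 at depth 32
  - 0.0.0.0/0 clear@0
  add 0.0.0.0/4 -> H0 at depth 4
  Q 0.0.12.94: descend 0000 ; hops seen [H0] ; pick H0
  add 220.176.0.0/12 -> H2 at depth 12

== LOOKUPS ==
["H4","H0","H0","H4","H2","H4","H2","H2","H2","H4","H2","H4","H0"]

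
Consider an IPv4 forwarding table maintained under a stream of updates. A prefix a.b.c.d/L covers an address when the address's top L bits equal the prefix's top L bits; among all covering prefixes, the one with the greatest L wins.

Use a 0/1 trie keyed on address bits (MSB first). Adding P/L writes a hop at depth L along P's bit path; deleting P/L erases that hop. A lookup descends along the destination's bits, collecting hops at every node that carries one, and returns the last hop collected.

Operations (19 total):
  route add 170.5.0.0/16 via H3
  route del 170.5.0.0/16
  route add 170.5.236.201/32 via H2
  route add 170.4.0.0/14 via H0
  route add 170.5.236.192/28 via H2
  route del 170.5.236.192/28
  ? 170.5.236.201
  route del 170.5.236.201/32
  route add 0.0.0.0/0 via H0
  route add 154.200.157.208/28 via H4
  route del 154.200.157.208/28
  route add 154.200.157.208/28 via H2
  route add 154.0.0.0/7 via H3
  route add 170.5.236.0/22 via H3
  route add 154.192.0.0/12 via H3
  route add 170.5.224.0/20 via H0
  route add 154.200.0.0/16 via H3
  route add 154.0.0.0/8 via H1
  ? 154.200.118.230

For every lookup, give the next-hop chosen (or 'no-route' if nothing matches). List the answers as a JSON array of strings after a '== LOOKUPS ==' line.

Trace:
  add 170.5.0.0/16 -> H3 at depth 16
  del 170.5.0.0/16 (clear depth 16)
  add 170.5.236.201/32 -> H2 at depth 32
  add 170.4.0.0/14 -> H0 at depth 14
  add 170.5.236.192/28 -> H2 at depth 28
  del 170.5.236.192/28 (clear depth 28)
  Q 170.5.236.201: descend 10101010000001011110110011001001 ; hops seen [H0,H2] ; pick H2
  del 170.5.236.201/32 (clear depth 32)
  add 0.0.0.0/0 -> H0 at depth 0
  add 154.200.157.208/28 -> H4 at depth 28
  del 154.200.157.208/28 (clear depth 28)
  add 154.200.157.208/28 -> H2 at depth 28
  add 154.0.0.0/7 -> H3 at depth 7
  add 170.5.236.0/22 -> H3 at depth 22
  add 154.192.0.0/12 -> H3 at depth 12
  add 170.5.224.0/20 -> H0 at depth 20
  add 154.200.0.0/16 -> H3 at depth 16
  add 154.0.0.0/8 -> H1 at depth 8
  Q 154.200.118.230: descend 1001101011001000 ; hops seen [H0,H3,H1,H3,H3] ; pick H3

== LOOKUPS ==
["H2","H3"]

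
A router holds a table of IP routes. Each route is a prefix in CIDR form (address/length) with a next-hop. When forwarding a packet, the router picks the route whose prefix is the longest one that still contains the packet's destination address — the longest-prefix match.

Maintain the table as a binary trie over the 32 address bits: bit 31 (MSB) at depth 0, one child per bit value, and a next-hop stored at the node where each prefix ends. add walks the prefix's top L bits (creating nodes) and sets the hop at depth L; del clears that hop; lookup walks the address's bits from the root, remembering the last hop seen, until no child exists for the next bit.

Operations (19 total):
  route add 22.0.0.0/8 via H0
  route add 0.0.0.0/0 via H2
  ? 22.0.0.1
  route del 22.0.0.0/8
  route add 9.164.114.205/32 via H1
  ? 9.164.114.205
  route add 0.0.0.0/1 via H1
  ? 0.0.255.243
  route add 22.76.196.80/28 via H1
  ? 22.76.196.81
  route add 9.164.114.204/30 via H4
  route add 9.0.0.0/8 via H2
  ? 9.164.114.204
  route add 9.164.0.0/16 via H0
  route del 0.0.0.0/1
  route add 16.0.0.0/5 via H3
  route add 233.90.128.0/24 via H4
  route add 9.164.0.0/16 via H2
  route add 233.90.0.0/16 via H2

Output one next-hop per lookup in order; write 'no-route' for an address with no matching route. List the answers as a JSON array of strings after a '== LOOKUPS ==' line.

Process each operation:
  add 22.0.0.0/8 -> H0 at depth 8
  add 0.0.0.0/0 -> H2 at depth 0
  ? 22.0.0.1  path d0:H2→d1:-→d2:-→d3:-→d4:-→d5:-→d6:-→d7:-→d8:H0  best=H0
  del 22.0.0.0/8 (clear depth 8)
  add 9.164.114.205/32 -> H1 at depth 32
  ? 9.164.114.205  path d0:H2→d1:-→d2:-→d3:-→d4:-→d5:-→d6:-→d7:-→d8:-→d9:-→d10:-→d11:-→d12:-→d13:-→d14:-→d15:-→d16:-→d17:-→d18:-→d19:-→d20:-→d21:-→d22:-→d23:-→d24:-→d25:-→d26:-→d27:-→d28:-→d29:-→d30:-→d31:-→d32:H1  best=H1
  add 0.0.0.0/1 -> H1 at depth 1
  ? 0.0.255.243  path d0:H2→d1:H1→d2:-→d3:-→d4:-  best=H1
  add 22.76.196.80/28 -> H1 at depth 28
  ? 22.76.196.81  path d0:H2→d1:H1→d2:-→d3:-→d4:-→d5:-→d6:-→d7:-→d8:-→d9:-→d10:-→d11:-→d12:-→d13:-→d14:-→d15:-→d16:-→d17:-→d18:-→d19:-→d20:-→d21:-→d22:-→d23:-→d24:-→d25:-→d26:-→d27:-→d28:H1  best=H1
  add 9.164.114.204/30 -> H4 at depth 30
  add 9.0.0.0/8 -> H2 at depth 8
  ? 9.164.114.204  path d0:H2→d1:H1→d2:-→d3:-→d4:-→d5:-→d6:-→d7:-→d8:H2→d9:-→d10:-→d11:-→d12:-→d13:-→d14:-→d15:-→d16:-→d17:-→d18:-→d19:-→d20:-→d21:-→d22:-→d23:-→d24:-→d25:-→d26:-→d27:-→d28:-→d29:-→d30:H4→d31:-  best=H4
  add 9.164.0.0/16 -> H0 at depth 16
  del 0.0.0.0/1 (clear depth 1)
  add 16.0.0.0/5 -> H3 at depth 5
  add 233.90.128.0/24 -> H4 at depth 24
  add 9.164.0.0/16 -> H2 at depth 16
  add 233.90.0.0/16 -> H2 at depth 16

== LOOKUPS ==
["H0","H1","H1","H1","H4"]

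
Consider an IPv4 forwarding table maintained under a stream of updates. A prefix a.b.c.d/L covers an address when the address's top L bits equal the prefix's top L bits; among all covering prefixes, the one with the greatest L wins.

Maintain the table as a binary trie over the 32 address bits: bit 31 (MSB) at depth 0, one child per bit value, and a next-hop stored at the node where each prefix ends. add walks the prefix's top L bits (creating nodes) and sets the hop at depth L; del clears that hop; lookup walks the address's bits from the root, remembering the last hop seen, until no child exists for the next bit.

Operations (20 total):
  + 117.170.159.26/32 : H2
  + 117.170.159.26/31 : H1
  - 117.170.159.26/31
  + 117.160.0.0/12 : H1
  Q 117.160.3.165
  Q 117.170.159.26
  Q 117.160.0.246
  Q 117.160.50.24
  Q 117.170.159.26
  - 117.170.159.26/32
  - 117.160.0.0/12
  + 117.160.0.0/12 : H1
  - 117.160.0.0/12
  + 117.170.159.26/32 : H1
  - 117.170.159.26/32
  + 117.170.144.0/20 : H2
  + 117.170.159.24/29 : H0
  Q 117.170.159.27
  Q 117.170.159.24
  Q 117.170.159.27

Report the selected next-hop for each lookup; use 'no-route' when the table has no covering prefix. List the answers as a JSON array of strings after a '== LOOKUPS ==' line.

Trace:
  + 117.170.159.26/32 (H2) depth=32
  + 117.170.159.26/31 (H1) depth=31
  - 117.170.159.26/31 clear@31
  + 117.160.0.0/12 (H1) depth=12
  lookup 117.160.3.165: bits 011101011010 walk d0:-→d1:-→d2:-→d3:-→d4:-→d5:-→d6:-→d7:-→d8:-→d9:-→d10:-→d11:-→d12:H1 -> H1
  lookup 117.170.159.26: bits 01110101101010101001111100011010 walk d0:-→d1:-→d2:-→d3:-→d4:-→d5:-→d6:-→d7:-→d8:-→d9:-→d10:-→d11:-→d12:H1→d13:-→d14:-→d15:-→d16:-→d17:-→d18:-→d19:-→d20:-→d21:-→d22:-→d23:-→d24:-→d25:-→d26:-→d27:-→d28:-→d29:-→d30:-→d31:-→d32:H2 -> H2
  lookup 117.160.0.246: bits 011101011010 walk d0:-→d1:-→d2:-→d3:-→d4:-→d5:-→d6:-→d7:-→d8:-→d9:-→d10:-→d11:-→d12:H1 -> H1
  lookup 117.160.50.24: bits 011101011010 walk d0:-→d1:-→d2:-→d3:-→d4:-→d5:-→d6:-→d7:-→d8:-→d9:-→d10:-→d11:-→d12:H1 -> H1
  lookup 117.170.159.26: bits 01110101101010101001111100011010 walk d0:-→d1:-→d2:-→d3:-→d4:-→d5:-→d6:-→d7:-→d8:-→d9:-→d10:-→d11:-→d12:H1→d13:-→d14:-→d15:-→d16:-→d17:-→d18:-→d19:-→d20:-→d21:-→d22:-→d23:-→d24:-→d25:-→d26:-→d27:-→d28:-→d29:-→d30:-→d31:-→d32:H2 -> H2
  - 117.170.159.26/32 clear@32
  - 117.160.0.0/12 clear@12
  + 117.160.0.0/12 (H1) depth=12
  - 117.160.0.0/12 clear@12
  + 117.170.159.26/32 (H1) depth=32
  - 117.170.159.26/32 clear@32
  + 117.170.144.0/20 (H2) depth=20
  + 117.170.159.24/29 (H0) depth=29
  lookup 117.170.159.27: bits 0111010110101010100111110001101 walk d0:-→d1:-→d2:-→d3:-→d4:-→d5:-→d6:-→d7:-→d8:-→d9:-→d10:-→d11:-→d12:-→d13:-→d14:-→d15:-→d16:-→d17:-→d18:-→d19:-→d20:H2→d21:-→d22:-→d23:-→d24:-→d25:-→d26:-→d27:-→d28:-→d29:H0→d30:-→d31:- -> H0
  lookup 117.170.159.24: bits 011101011010101010011111000110 walk d0:-→d1:-→d2:-→d3:-→d4:-→d5:-→d6:-→d7:-→d8:-→d9:-→d10:-→d11:-→d12:-→d13:-→d14:-→d15:-→d16:-→d17:-→d18:-→d19:-→d20:H2→d21:-→d22:-→d23:-→d24:-→d25:-→d26:-→d27:-→d28:-→d29:H0→d30:- -> H0
  lookup 117.170.159.27: bits 0111010110101010100111110001101 walk d0:-→d1:-→d2:-→d3:-→d4:-→d5:-→d6:-→d7:-→d8:-→d9:-→d10:-→d11:-→d12:-→d13:-→d14:-→d15:-→d16:-→d17:-→d18:-→d19:-→d20:H2→d21:-→d22:-→d23:-→d24:-→d25:-→d26:-→d27:-→d28:-→d29:H0→d30:-→d31:- -> H0

== LOOKUPS ==
["H1","H2","H1","H1","H2","H0","H0","H0"]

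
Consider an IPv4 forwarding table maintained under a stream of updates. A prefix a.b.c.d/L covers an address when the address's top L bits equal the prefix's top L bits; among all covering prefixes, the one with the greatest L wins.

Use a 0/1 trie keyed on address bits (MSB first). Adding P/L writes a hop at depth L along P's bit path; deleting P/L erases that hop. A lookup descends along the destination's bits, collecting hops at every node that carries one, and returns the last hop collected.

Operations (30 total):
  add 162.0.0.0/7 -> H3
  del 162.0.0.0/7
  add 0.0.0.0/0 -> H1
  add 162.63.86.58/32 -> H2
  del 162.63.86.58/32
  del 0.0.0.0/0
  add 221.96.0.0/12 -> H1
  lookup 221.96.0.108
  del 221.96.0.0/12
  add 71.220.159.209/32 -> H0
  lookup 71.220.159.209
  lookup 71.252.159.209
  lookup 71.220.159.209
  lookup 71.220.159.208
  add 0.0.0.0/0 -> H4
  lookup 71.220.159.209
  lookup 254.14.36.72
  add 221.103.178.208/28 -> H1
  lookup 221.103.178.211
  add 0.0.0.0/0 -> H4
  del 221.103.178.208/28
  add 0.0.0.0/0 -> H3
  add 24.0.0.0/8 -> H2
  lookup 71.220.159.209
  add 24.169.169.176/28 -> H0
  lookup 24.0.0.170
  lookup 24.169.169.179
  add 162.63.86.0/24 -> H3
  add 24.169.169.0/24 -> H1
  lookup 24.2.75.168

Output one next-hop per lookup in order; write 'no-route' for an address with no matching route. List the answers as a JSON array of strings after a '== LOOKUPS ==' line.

Apply in order:
  add 162.0.0.0/7 -> H3 at depth 7
  del 162.0.0.0/7 (clear depth 7)
  add 0.0.0.0/0 -> H1 at depth 0
  add 162.63.86.58/32 -> H2 at depth 32
  del 162.63.86.58/32 (clear depth 32)
  del 0.0.0.0/0 (clear depth 0)
  add 221.96.0.0/12 -> H1 at depth 12
  lookup 221.96.0.108: bits 110111010110 walk d0:-→d1:-→d2:-→d3:-→d4:-→d5:-→d6:-→d7:-→d8:-→d9:-→d10:-→d11:-→d12:H1 -> H1
  del 221.96.0.0/12 (clear depth 12)
  add 71.220.159.209/32 -> H0 at depth 32
  lookup 71.220.159.209: bits 01000111110111001001111111010001 walk d0:-→d1:-→d2:-→d3:-→d4:-→d5:-→d6:-→d7:-→d8:-→d9:-→d10:-→d11:-→d12:-→d13:-→d14:-→d15:-→d16:-→d17:-→d18:-→d19:-→d20:-→d21:-→d22:-→d23:-→d24:-→d25:-→d26:-→d27:-→d28:-→d29:-→d30:-→d31:-→d32:H0 -> H0
  lookup 71.252.159.209: bits 0100011111 walk d0:-→d1:-→d2:-→d3:-→d4:-→d5:-→d6:-→d7:-→d8:-→d9:-→d10:- -> no-route
  lookup 71.220.159.209: bits 01000111110111001001111111010001 walk d0:-→d1:-→d2:-→d3:-→d4:-→d5:-→d6:-→d7:-→d8:-→d9:-→d10:-→d11:-→d12:-→d13:-→d14:-→d15:-→d16:-→d17:-→d18:-→d19:-→d20:-→d21:-→d22:-→d23:-→d24:-→d25:-→d26:-→d27:-→d28:-→d29:-→d30:-→d31:-→d32:H0 -> H0
  lookup 71.220.159.208: bits 0100011111011100100111111101000 walk d0:-→d1:-→d2:-→d3:-→d4:-→d5:-→d6:-→d7:-→d8:-→d9:-→d10:-→d11:-→d12:-→d13:-→d14:-→d15:-→d16:-→d17:-→d18:-→d19:-→d20:-→d21:-→d22:-→d23:-→d24:-→d25:-→d26:-→d27:-→d28:-→d29:-→d30:-→d31:- -> no-route
  add 0.0.0.0/0 -> H4 at depth 0
  lookup 71.220.159.209: bits 01000111110111001001111111010001 walk d0:H4→d1:-→d2:-→d3:-→d4:-→d5:-→d6:-→d7:-→d8:-→d9:-→d10:-→d11:-→d12:-→d13:-→d14:-→d15:-→d16:-→d17:-→d18:-→d19:-→d20:-→d21:-→d22:-→d23:-→d24:-→d25:-→d26:-→d27:-→d28:-→d29:-→d30:-→d31:-→d32:H0 -> H0
  lookup 254.14.36.72: bits 11 walk d0:H4→d1:-→d2:- -> H4
  add 221.103.178.208/28 -> H1 at depth 28
  lookup 221.103.178.211: bits 1101110101100111101100101101 walk d0:H4→d1:-→d2:-→d3:-→d4:-→d5:-→d6:-→d7:-→d8:-→d9:-→d10:-→d11:-→d12:-→d13:-→d14:-→d15:-→d16:-→d17:-→d18:-→d19:-→d20:-→d21:-→d22:-→d23:-→d24:-→d25:-→d26:-→d27:-→d28:H1 -> H1
  add 0.0.0.0/0 -> H4 at depth 0
  del 221.103.178.208/28 (clear depth 28)
  add 0.0.0.0/0 -> H3 at depth 0
  add 24.0.0.0/8 -> H2 at depth 8
  lookup 71.220.159.209: bits 01000111110111001001111111010001 walk d0:H3→d1:-→d2:-→d3:-→d4:-→d5:-→d6:-→d7:-→d8:-→d9:-→d10:-→d11:-→d12:-→d13:-→d14:-→d15:-→d16:-→d17:-→d18:-→d19:-→d20:-→d21:-→d22:-→d23:-→d24:-→d25:-→d26:-→d27:-→d28:-→d29:-→d30:-→d31:-→d32:H0 -> H0
  add 24.169.169.176/28 -> H0 at depth 28
  lookup 24.0.0.170: bits 00011000 walk d0:H3→d1:-→d2:-→d3:-→d4:-→d5:-→d6:-→d7:-→d8:H2 -> H2
  lookup 24.169.169.179: bits 0001100010101001101010011011 walk d0:H3→d1:-→d2:-→d3:-→d4:-→d5:-→d6:-→d7:-→d8:H2→d9:-→d10:-→d11:-→d12:-→d13:-→d14:-→d15:-→d16:-→d17:-→d18:-→d19:-→d20:-→d21:-→d22:-→d23:-→d24:-→d25:-→d26:-→d27:-→d28:H0 -> H0
  add 162.63.86.0/24 -> H3 at depth 24
  add 24.169.169.0/24 -> H1 at depth 24
  lookup 24.2.75.168: bits 00011000 walk d0:H3→d1:-→d2:-→d3:-→d4:-→d5:-→d6:-→d7:-→d8:H2 -> H2

== LOOKUPS ==
["H1","H0","no-route","H0","no-route","H0","H4","H1","H0","H2","H0","H2"]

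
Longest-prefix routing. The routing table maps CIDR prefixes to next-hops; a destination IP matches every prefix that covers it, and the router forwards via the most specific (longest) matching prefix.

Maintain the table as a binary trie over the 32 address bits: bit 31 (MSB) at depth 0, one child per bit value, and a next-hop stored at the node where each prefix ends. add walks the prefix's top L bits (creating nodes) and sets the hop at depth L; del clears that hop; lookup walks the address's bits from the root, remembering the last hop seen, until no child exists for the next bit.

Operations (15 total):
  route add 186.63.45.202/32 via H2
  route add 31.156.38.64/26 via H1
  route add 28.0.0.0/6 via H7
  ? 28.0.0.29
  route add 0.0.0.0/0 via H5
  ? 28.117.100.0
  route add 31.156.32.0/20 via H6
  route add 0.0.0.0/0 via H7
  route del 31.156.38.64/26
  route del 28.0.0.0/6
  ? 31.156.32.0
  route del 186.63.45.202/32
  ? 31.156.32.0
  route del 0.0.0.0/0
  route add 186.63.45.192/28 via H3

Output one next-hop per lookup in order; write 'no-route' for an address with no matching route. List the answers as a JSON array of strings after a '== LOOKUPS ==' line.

Apply in order:
  add 186.63.45.202/32 -> H2 at depth 32
  add 31.156.38.64/26 -> H1 at depth 26
  add 28.0.0.0/6 -> H7 at depth 6
  Q 28.0.0.29: descend 000111 ; hops seen [H7] ; pick H7
  add 0.0.0.0/0 -> H5 at depth 0
  Q 28.117.100.0: descend 000111 ; hops seen [H5,H7] ; pick H7
  add 31.156.32.0/20 -> H6 at depth 20
  add 0.0.0.0/0 -> H7 at depth 0
  - 31.156.38.64/26 clear@26
  - 28.0.0.0/6 clear@6
  Q 31.156.32.0: descend 000111111001110000100 ; hops seen [H7,H6] ; pick H6
  - 186.63.45.202/32 clear@32
  Q 31.156.32.0: descend 000111111001110000100 ; hops seen [H7,H6] ; pick H6
  - 0.0.0.0/0 clear@0
  add 186.63.45.192/28 -> H3 at depth 28

== LOOKUPS ==
["H7","H7","H6","H6"]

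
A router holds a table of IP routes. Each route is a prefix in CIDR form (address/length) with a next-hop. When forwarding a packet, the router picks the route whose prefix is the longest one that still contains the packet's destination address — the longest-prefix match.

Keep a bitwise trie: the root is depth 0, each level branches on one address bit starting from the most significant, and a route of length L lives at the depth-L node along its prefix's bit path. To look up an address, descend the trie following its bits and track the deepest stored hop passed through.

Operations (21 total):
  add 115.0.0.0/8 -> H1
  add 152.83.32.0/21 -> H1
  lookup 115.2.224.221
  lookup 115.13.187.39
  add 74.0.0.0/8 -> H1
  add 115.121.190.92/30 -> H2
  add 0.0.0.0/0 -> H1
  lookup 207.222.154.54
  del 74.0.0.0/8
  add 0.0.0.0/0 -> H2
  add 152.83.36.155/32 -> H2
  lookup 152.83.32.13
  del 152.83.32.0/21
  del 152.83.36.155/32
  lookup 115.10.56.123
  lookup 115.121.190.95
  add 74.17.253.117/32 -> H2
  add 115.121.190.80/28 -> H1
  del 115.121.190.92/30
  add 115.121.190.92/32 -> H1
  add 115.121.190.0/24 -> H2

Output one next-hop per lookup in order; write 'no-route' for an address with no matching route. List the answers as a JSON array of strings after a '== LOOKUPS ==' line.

Apply in order:
  add 115.0.0.0/8 -> H1 at depth 8
  add 152.83.32.0/21 -> H1 at depth 21
  lookup 115.2.224.221: bits 01110011 walk d0:-→d1:-→d2:-→d3:-→d4:-→d5:-→d6:-→d7:-→d8:H1 -> H1
  lookup 115.13.187.39: bits 01110011 walk d0:-→d1:-→d2:-→d3:-→d4:-→d5:-→d6:-→d7:-→d8:H1 -> H1
  add 74.0.0.0/8 -> H1 at depth 8
  add 115.121.190.92/30 -> H2 at depth 30
  add 0.0.0.0/0 -> H1 at depth 0
  lookup 207.222.154.54: bits 1 walk d0:H1→d1:- -> H1
  - 74.0.0.0/8 clear@8
  add 0.0.0.0/0 -> H2 at depth 0
  add 152.83.36.155/32 -> H2 at depth 32
  lookup 152.83.32.13: bits 100110000101001100100 walk d0:H2→d1:-→d2:-→d3:-→d4:-→d5:-→d6:-→d7:-→d8:-→d9:-→d10:-→d11:-→d12:-→d13:-→d14:-→d15:-→d16:-→d17:-→d18:-→d19:-→d20:-→d21:H1 -> H1
  - 152.83.32.0/21 clear@21
  - 152.83.36.155/32 clear@32
  lookup 115.10.56.123: bits 011100110 walk d0:H2→d1:-→d2:-→d3:-→d4:-→d5:-→d6:-→d7:-→d8:H1→d9:- -> H1
  lookup 115.121.190.95: bits 011100110111100110111110010111 walk d0:H2→d1:-→d2:-→d3:-→d4:-→d5:-→d6:-→d7:-→d8:H1→d9:-→d10:-→d11:-→d12:-→d13:-→d14:-→d15:-→d16:-→d17:-→d18:-→d19:-→d20:-→d21:-→d22:-→d23:-→d24:-→d25:-→d26:-→d27:-→d28:-→d29:-→d30:H2 -> H2
  add 74.17.253.117/32 -> H2 at depth 32
  add 115.121.190.80/28 -> H1 at depth 28
  - 115.121.190.92/30 clear@30
  add 115.121.190.92/32 -> H1 at depth 32
  add 115.121.190.0/24 -> H2 at depth 24

== LOOKUPS ==
["H1","H1","H1","H1","H1","H2"]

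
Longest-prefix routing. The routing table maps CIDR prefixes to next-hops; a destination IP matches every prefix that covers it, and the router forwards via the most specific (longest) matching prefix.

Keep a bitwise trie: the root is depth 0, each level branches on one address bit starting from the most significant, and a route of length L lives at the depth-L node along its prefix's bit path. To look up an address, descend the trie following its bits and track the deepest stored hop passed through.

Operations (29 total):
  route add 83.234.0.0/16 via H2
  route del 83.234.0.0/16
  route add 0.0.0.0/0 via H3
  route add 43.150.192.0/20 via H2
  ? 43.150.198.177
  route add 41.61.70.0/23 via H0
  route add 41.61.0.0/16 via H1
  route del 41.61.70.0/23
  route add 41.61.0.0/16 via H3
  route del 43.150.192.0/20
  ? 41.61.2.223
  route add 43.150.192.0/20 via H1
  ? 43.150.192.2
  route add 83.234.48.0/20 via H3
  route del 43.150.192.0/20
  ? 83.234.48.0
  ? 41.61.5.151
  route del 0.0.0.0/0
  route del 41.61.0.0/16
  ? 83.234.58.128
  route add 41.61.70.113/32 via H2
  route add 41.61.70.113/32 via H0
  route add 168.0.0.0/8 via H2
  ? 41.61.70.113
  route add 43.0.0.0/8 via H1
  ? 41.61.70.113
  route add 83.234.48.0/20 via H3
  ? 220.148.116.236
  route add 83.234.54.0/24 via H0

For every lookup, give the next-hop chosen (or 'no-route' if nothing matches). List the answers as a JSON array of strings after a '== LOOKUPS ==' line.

Apply in order:
  + 83.234.0.0/16 (H2) depth=16
  del 83.234.0.0/16 (clear depth 16)
  + 0.0.0.0/0 (H3) depth=0
  + 43.150.192.0/20 (H2) depth=20
  ? 43.150.198.177  path d0:H3→d1:-→d2:-→d3:-→d4:-→d5:-→d6:-→d7:-→d8:-→d9:-→d10:-→d11:-→d12:-→d13:-→d14:-→d15:-→d16:-→d17:-→d18:-→d19:-→d20:H2  best=H2
  + 41.61.70.0/23 (H0) depth=23
  + 41.61.0.0/16 (H1) depth=16
  del 41.61.70.0/23 (clear depth 23)
  + 41.61.0.0/16 (H3) depth=16
  del 43.150.192.0/20 (clear depth 20)
  ? 41.61.2.223  path d0:H3→d1:-→d2:-→d3:-→d4:-→d5:-→d6:-→d7:-→d8:-→d9:-→d10:-→d11:-→d12:-→d13:-→d14:-→d15:-→d16:H3→d17:-  best=H3
  + 43.150.192.0/20 (H1) depth=20
  ? 43.150.192.2  path d0:H3→d1:-→d2:-→d3:-→d4:-→d5:-→d6:-→d7:-→d8:-→d9:-→d10:-→d11:-→d12:-→d13:-→d14:-→d15:-→d16:-→d17:-→d18:-→d19:-→d20:H1  best=H1
  + 83.234.48.0/20 (H3) depth=20
  del 43.150.192.0/20 (clear depth 20)
  ? 83.234.48.0  path d0:H3→d1:-→d2:-→d3:-→d4:-→d5:-→d6:-→d7:-→d8:-→d9:-→d10:-→d11:-→d12:-→d13:-→d14:-→d15:-→d16:-→d17:-→d18:-→d19:-→d20:H3  best=H3
  ? 41.61.5.151  path d0:H3→d1:-→d2:-→d3:-→d4:-→d5:-→d6:-→d7:-→d8:-→d9:-→d10:-→d11:-→d12:-→d13:-→d14:-→d15:-→d16:H3→d17:-  best=H3
  del 0.0.0.0/0 (clear depth 0)
  del 41.61.0.0/16 (clear depth 16)
  ? 83.234.58.128  path d0:-→d1:-→d2:-→d3:-→d4:-→d5:-→d6:-→d7:-→d8:-→d9:-→d10:-→d11:-→d12:-→d13:-→d14:-→d15:-→d16:-→d17:-→d18:-→d19:-→d20:H3  best=H3
  + 41.61.70.113/32 (H2) depth=32
  + 41.61.70.113/32 (H0) depth=32
  + 168.0.0.0/8 (H2) depth=8
  ? 41.61.70.113  path d0:-→d1:-→d2:-→d3:-→d4:-→d5:-→d6:-→d7:-→d8:-→d9:-→d10:-→d11:-→d12:-→d13:-→d14:-→d15:-→d16:-→d17:-→d18:-→d19:-→d20:-→d21:-→d22:-→d23:-→d24:-→d25:-→d26:-→d27:-→d28:-→d29:-→d30:-→d31:-→d32:H0  best=H0
  + 43.0.0.0/8 (H1) depth=8
  ? 41.61.70.113  path d0:-→d1:-→d2:-→d3:-→d4:-→d5:-→d6:-→d7:-→d8:-→d9:-→d10:-→d11:-→d12:-→d13:-→d14:-→d15:-→d16:-→d17:-→d18:-→d19:-→d20:-→d21:-→d22:-→d23:-→d24:-→d25:-→d26:-→d27:-→d28:-→d29:-→d30:-→d31:-→d32:H0  best=H0
  + 83.234.48.0/20 (H3) depth=20
  ? 220.148.116.236  path d0:-→d1:-  best=no-route
  + 83.234.54.0/24 (H0) depth=24

== LOOKUPS ==
["H2","H3","H1","H3","H3","H3","H0","H0","no-route"]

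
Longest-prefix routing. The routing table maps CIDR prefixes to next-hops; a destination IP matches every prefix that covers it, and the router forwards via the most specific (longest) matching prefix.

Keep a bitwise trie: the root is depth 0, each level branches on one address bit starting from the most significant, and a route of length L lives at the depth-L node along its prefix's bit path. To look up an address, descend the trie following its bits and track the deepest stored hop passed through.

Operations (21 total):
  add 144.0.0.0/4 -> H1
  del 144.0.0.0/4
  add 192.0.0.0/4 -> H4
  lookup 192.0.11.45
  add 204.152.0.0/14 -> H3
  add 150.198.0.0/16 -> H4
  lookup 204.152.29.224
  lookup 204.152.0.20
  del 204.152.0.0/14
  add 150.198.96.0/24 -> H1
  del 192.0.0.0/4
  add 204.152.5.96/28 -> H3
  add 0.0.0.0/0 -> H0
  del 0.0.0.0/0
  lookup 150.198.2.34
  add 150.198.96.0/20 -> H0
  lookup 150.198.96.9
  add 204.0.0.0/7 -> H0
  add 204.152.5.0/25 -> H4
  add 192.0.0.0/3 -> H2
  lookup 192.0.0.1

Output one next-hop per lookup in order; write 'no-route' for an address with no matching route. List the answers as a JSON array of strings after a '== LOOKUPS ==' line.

Apply in order:
  + 144.0.0.0/4 (H1) depth=4
  - 144.0.0.0/4 clear@4
  + 192.0.0.0/4 (H4) depth=4
  Q 192.0.11.45: descend 1100 ; hops seen [H4] ; pick H4
  + 204.152.0.0/14 (H3) depth=14
  + 150.198.0.0/16 (H4) depth=16
  Q 204.152.29.224: descend 11001100100110 ; hops seen [H4,H3] ; pick H3
  Q 204.152.0.20: descend 11001100100110 ; hops seen [H4,H3] ; pick H3
  - 204.152.0.0/14 clear@14
  + 150.198.96.0/24 (H1) depth=24
  - 192.0.0.0/4 clear@4
  + 204.152.5.96/28 (H3) depth=28
  + 0.0.0.0/0 (H0) depth=0
  - 0.0.0.0/0 clear@0
  Q 150.198.2.34: descend 10010110110001100 ; hops seen [H4] ; pick H4
  + 150.198.96.0/20 (H0) depth=20
  Q 150.198.96.9: descend 100101101100011001100000 ; hops seen [H4,H0,H1] ; pick H1
  + 204.0.0.0/7 (H0) depth=7
  + 204.152.5.0/25 (H4) depth=25
  + 192.0.0.0/3 (H2) depth=3
  Q 192.0.0.1: descend 1100 ; hops seen [H2] ; pick H2

== LOOKUPS ==
["H4","H3","H3","H4","H1","H2"]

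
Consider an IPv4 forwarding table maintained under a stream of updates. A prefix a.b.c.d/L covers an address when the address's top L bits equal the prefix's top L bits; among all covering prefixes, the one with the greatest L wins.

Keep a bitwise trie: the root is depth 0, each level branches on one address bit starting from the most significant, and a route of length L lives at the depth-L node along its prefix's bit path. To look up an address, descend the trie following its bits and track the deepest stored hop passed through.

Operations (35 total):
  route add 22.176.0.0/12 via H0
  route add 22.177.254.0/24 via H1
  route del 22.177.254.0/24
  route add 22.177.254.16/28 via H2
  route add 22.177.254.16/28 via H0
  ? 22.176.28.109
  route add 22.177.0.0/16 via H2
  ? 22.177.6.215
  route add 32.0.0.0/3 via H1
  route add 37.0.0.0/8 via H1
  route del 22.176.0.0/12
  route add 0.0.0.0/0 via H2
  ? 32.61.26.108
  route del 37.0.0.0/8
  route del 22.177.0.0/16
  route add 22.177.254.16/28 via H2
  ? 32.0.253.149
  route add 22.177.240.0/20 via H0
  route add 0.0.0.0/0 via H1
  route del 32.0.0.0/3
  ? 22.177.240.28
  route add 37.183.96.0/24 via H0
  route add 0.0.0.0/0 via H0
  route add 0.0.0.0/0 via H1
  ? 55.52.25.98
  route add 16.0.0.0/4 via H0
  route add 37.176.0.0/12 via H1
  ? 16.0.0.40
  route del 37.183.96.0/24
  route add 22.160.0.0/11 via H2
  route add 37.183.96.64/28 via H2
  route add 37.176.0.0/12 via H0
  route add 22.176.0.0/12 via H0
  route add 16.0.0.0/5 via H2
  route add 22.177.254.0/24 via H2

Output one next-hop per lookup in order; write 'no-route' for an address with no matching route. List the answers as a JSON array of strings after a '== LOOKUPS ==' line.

Trace:
  add 22.176.0.0/12 -> H0 at depth 12
  add 22.177.254.0/24 -> H1 at depth 24
  del 22.177.254.0/24 (clear depth 24)
  add 22.177.254.16/28 -> H2 at depth 28
  add 22.177.254.16/28 -> H0 at depth 28
  lookup 22.176.28.109: bits 000101101011000 walk d0:-→d1:-→d2:-→d3:-→d4:-→d5:-→d6:-→d7:-→d8:-→d9:-→d10:-→d11:-→d12:H0→d13:-→d14:-→d15:- -> H0
  add 22.177.0.0/16 -> H2 at depth 16
  lookup 22.177.6.215: bits 0001011010110001 walk d0:-→d1:-→d2:-→d3:-→d4:-→d5:-→d6:-→d7:-→d8:-→d9:-→d10:-→d11:-→d12:H0→d13:-→d14:-→d15:-→d16:H2 -> H2
  add 32.0.0.0/3 -> H1 at depth 3
  add 37.0.0.0/8 -> H1 at depth 8
  del 22.176.0.0/12 (clear depth 12)
  add 0.0.0.0/0 -> H2 at depth 0
  lookup 32.61.26.108: bits 00100 walk d0:H2→d1:-→d2:-→d3:H1→d4:-→d5:- -> H1
  del 37.0.0.0/8 (clear depth 8)
  del 22.177.0.0/16 (clear depth 16)
  add 22.177.254.16/28 -> H2 at depth 28
  lookup 32.0.253.149: bits 00100 walk d0:H2→d1:-→d2:-→d3:H1→d4:-→d5:- -> H1
  add 22.177.240.0/20 -> H0 at depth 20
  add 0.0.0.0/0 -> H1 at depth 0
  del 32.0.0.0/3 (clear depth 3)
  lookup 22.177.240.28: bits 00010110101100011111 walk d0:H1→d1:-→d2:-→d3:-→d4:-→d5:-→d6:-→d7:-→d8:-→d9:-→d10:-→d11:-→d12:-→d13:-→d14:-→d15:-→d16:-→d17:-→d18:-→d19:-→d20:H0 -> H0
  add 37.183.96.0/24 -> H0 at depth 24
  add 0.0.0.0/0 -> H0 at depth 0
  add 0.0.0.0/0 -> H1 at depth 0
  lookup 55.52.25.98: bits 001 walk d0:H1→d1:-→d2:-→d3:- -> H1
  add 16.0.0.0/4 -> H0 at depth 4
  add 37.176.0.0/12 -> H1 at depth 12
  lookup 16.0.0.40: bits 00010 walk d0:H1→d1:-→d2:-→d3:-→d4:H0→d5:- -> H0
  del 37.183.96.0/24 (clear depth 24)
  add 22.160.0.0/11 -> H2 at depth 11
  add 37.183.96.64/28 -> H2 at depth 28
  add 37.176.0.0/12 -> H0 at depth 12
  add 22.176.0.0/12 -> H0 at depth 12
  add 16.0.0.0/5 -> H2 at depth 5
  add 22.177.254.0/24 -> H2 at depth 24

== LOOKUPS ==
["H0","H2","H1","H1","H0","H1","H0"]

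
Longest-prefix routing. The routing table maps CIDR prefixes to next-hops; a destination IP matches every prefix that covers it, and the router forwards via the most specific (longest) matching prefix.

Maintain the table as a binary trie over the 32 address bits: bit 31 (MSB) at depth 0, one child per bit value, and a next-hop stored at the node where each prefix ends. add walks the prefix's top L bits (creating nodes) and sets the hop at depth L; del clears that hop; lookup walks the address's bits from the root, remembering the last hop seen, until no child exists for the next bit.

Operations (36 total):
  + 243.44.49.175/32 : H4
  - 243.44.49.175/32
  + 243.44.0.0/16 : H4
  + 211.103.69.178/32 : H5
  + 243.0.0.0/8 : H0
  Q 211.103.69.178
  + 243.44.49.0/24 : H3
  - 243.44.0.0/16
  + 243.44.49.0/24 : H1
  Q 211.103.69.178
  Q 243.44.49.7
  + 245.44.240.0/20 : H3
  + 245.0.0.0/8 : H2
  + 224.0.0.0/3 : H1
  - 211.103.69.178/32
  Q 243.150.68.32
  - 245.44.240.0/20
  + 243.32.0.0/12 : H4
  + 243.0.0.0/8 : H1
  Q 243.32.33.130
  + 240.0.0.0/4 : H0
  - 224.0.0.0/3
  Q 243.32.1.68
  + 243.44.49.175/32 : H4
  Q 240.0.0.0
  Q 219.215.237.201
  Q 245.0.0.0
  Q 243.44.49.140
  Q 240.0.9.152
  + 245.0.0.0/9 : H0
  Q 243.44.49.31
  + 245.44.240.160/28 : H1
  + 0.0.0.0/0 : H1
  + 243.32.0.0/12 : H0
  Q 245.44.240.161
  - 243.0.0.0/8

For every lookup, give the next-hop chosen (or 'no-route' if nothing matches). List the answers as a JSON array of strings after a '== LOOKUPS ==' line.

Apply in order:
  + 243.44.49.175/32 (H4) depth=32
  - 243.44.49.175/32 clear@32
  + 243.44.0.0/16 (H4) depth=16
  + 211.103.69.178/32 (H5) depth=32
  + 243.0.0.0/8 (H0) depth=8
  Q 211.103.69.178: descend 11010011011001110100010110110010 ; hops seen [H5] ; pick H5
  + 243.44.49.0/24 (H3) depth=24
  - 243.44.0.0/16 clear@16
  + 243.44.49.0/24 (H1) depth=24
  Q 211.103.69.178: descend 11010011011001110100010110110010 ; hops seen [H5] ; pick H5
  Q 243.44.49.7: descend 111100110010110000110001 ; hops seen [H0,H1] ; pick H1
  + 245.44.240.0/20 (H3) depth=20
  + 245.0.0.0/8 (H2) depth=8
  + 224.0.0.0/3 (H1) depth=3
  - 211.103.69.178/32 clear@32
  Q 243.150.68.32: descend 11110011 ; hops seen [H1,H0] ; pick H0
  - 245.44.240.0/20 clear@20
  + 243.32.0.0/12 (H4) depth=12
  + 243.0.0.0/8 (H1) depth=8
  Q 243.32.33.130: descend 111100110010 ; hops seen [H1,H1,H4] ; pick H4
  + 240.0.0.0/4 (H0) depth=4
  - 224.0.0.0/3 clear@3
  Q 243.32.1.68: descend 111100110010 ; hops seen [H0,H1,H4] ; pick H4
  + 243.44.49.175/32 (H4) depth=32
  Q 240.0.0.0: descend 111100 ; hops seen [H0] ; pick H0
  Q 219.215.237.201: descend 1101 ; hops seen [∅] ; pick no-route
  Q 245.0.0.0: descend 1111010100 ; hops seen [H0,H2] ; pick H2
  Q 243.44.49.140: descend 11110011001011000011000110 ; hops seen [H0,H1,H4,H1] ; pick H1
  Q 240.0.9.152: descend 111100 ; hops seen [H0] ; pick H0
  + 245.0.0.0/9 (H0) depth=9
  Q 243.44.49.31: descend 111100110010110000110001 ; hops seen [H0,H1,H4,H1] ; pick H1
  + 245.44.240.160/28 (H1) depth=28
  + 0.0.0.0/0 (H1) depth=0
  + 243.32.0.0/12 (H0) depth=12
  Q 245.44.240.161: descend 1111010100101100111100001010 ; hops seen [H1,H0,H2,H0,H1] ; pick H1
  - 243.0.0.0/8 clear@8

== LOOKUPS ==
["H5","H5","H1","H0","H4","H4","H0","no-route","H2","H1","H0","H1","H1"]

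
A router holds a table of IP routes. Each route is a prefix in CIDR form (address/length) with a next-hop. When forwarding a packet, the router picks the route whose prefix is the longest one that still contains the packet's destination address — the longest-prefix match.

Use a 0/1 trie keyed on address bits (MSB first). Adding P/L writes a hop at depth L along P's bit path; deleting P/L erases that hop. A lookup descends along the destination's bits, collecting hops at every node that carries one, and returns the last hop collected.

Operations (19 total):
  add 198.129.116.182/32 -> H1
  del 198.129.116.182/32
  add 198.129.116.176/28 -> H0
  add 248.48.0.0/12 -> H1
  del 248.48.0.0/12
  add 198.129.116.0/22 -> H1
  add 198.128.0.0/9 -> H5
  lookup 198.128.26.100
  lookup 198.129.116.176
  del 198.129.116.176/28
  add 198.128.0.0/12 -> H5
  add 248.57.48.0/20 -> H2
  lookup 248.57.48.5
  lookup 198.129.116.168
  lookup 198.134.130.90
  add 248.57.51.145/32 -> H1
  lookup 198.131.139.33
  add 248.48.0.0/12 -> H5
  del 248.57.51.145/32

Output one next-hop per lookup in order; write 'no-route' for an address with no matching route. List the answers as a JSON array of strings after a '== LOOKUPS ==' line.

Process each operation:
  + 198.129.116.182/32 (H1) depth=32
  del 198.129.116.182/32 (clear depth 32)
  + 198.129.116.176/28 (H0) depth=28
  + 248.48.0.0/12 (H1) depth=12
  del 248.48.0.0/12 (clear depth 12)
  + 198.129.116.0/22 (H1) depth=22
  + 198.128.0.0/9 (H5) depth=9
  ? 198.128.26.100  path d0:-→d1:-→d2:-→d3:-→d4:-→d5:-→d6:-→d7:-→d8:-→d9:H5→d10:-→d11:-→d12:-→d13:-→d14:-→d15:-  best=H5
  ? 198.129.116.176  path d0:-→d1:-→d2:-→d3:-→d4:-→d5:-→d6:-→d7:-→d8:-→d9:H5→d10:-→d11:-→d12:-→d13:-→d14:-→d15:-→d16:-→d17:-→d18:-→d19:-→d20:-→d21:-→d22:H1→d23:-→d24:-→d25:-→d26:-→d27:-→d28:H0→d29:-  best=H0
  del 198.129.116.176/28 (clear depth 28)
  + 198.128.0.0/12 (H5) depth=12
  + 248.57.48.0/20 (H2) depth=20
  ? 248.57.48.5  path d0:-→d1:-→d2:-→d3:-→d4:-→d5:-→d6:-→d7:-→d8:-→d9:-→d10:-→d11:-→d12:-→d13:-→d14:-→d15:-→d16:-→d17:-→d18:-→d19:-→d20:H2  best=H2
  ? 198.129.116.168  path d0:-→d1:-→d2:-→d3:-→d4:-→d5:-→d6:-→d7:-→d8:-→d9:H5→d10:-→d11:-→d12:H5→d13:-→d14:-→d15:-→d16:-→d17:-→d18:-→d19:-→d20:-→d21:-→d22:H1→d23:-→d24:-→d25:-→d26:-→d27:-  best=H1
  ? 198.134.130.90  path d0:-→d1:-→d2:-→d3:-→d4:-→d5:-→d6:-→d7:-→d8:-→d9:H5→d10:-→d11:-→d12:H5→d13:-  best=H5
  + 248.57.51.145/32 (H1) depth=32
  ? 198.131.139.33  path d0:-→d1:-→d2:-→d3:-→d4:-→d5:-→d6:-→d7:-→d8:-→d9:H5→d10:-→d11:-→d12:H5→d13:-→d14:-  best=H5
  + 248.48.0.0/12 (H5) depth=12
  del 248.57.51.145/32 (clear depth 32)

== LOOKUPS ==
["H5","H0","H2","H1","H5","H5"]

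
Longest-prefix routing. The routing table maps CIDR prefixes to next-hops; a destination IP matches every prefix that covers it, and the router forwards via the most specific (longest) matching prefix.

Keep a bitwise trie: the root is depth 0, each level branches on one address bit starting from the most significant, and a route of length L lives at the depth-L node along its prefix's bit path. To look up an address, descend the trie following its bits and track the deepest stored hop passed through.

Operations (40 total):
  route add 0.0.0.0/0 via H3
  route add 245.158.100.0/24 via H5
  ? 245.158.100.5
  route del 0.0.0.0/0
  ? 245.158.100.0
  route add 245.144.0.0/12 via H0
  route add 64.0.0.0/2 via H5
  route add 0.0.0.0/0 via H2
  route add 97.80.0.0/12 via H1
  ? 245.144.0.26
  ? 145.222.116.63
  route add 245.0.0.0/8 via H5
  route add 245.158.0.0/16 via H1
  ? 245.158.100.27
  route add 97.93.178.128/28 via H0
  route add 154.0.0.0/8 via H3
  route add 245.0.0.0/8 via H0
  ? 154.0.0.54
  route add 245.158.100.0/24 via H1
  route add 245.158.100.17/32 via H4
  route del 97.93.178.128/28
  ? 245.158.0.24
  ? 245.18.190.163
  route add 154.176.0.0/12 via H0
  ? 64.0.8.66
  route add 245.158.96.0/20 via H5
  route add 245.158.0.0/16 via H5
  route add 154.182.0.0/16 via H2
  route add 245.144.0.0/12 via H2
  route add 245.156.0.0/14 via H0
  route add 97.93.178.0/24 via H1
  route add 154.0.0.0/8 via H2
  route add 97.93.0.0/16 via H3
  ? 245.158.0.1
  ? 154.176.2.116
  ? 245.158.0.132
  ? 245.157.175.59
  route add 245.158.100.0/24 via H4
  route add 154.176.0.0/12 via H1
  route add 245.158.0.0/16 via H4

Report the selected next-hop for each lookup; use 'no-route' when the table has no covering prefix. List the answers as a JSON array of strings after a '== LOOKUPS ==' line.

Process each operation:
  add 0.0.0.0/0 -> H3 at depth 0
  add 245.158.100.0/24 -> H5 at depth 24
  Q 245.158.100.5: descend 111101011001111001100100 ; hops seen [H3,H5] ; pick H5
  - 0.0.0.0/0 clear@0
  Q 245.158.100.0: descend 111101011001111001100100 ; hops seen [H5] ; pick H5
  add 245.144.0.0/12 -> H0 at depth 12
  add 64.0.0.0/2 -> H5 at depth 2
  add 0.0.0.0/0 -> H2 at depth 0
  add 97.80.0.0/12 -> H1 at depth 12
  Q 245.144.0.26: descend 111101011001 ; hops seen [H2,H0] ; pick H0
  Q 145.222.116.63: descend 1 ; hops seen [H2] ; pick H2
  add 245.0.0.0/8 -> H5 at depth 8
  add 245.158.0.0/16 -> H1 at depth 16
  Q 245.158.100.27: descend 111101011001111001100100 ; hops seen [H2,H5,H0,H1,H5] ; pick H5
  add 97.93.178.128/28 -> H0 at depth 28
  add 154.0.0.0/8 -> H3 at depth 8
  add 245.0.0.0/8 -> H0 at depth 8
  Q 154.0.0.54: descend 10011010 ; hops seen [H2,H3] ; pick H3
  add 245.158.100.0/24 -> H1 at depth 24
  add 245.158.100.17/32 -> H4 at depth 32
  - 97.93.178.128/28 clear@28
  Q 245.158.0.24: descend 11110101100111100 ; hops seen [H2,H0,H0,H1] ; pick H1
  Q 245.18.190.163: descend 11110101 ; hops seen [H2,H0] ; pick H0
  add 154.176.0.0/12 -> H0 at depth 12
  Q 64.0.8.66: descend 01 ; hops seen [H2,H5] ; pick H5
  add 245.158.96.0/20 -> H5 at depth 20
  add 245.158.0.0/16 -> H5 at depth 16
  add 154.182.0.0/16 -> H2 at depth 16
  add 245.144.0.0/12 -> H2 at depth 12
  add 245.156.0.0/14 -> H0 at depth 14
  add 97.93.178.0/24 -> H1 at depth 24
  add 154.0.0.0/8 -> H2 at depth 8
  add 97.93.0.0/16 -> H3 at depth 16
  Q 245.158.0.1: descend 11110101100111100 ; hops seen [H2,H0,H2,H0,H5] ; pick H5
  Q 154.176.2.116: descend 1001101010110 ; hops seen [H2,H2,H0] ; pick H0
  Q 245.158.0.132: descend 11110101100111100 ; hops seen [H2,H0,H2,H0,H5] ; pick H5
  Q 245.157.175.59: descend 11110101100111 ; hops seen [H2,H0,H2,H0] ; pick H0
  add 245.158.100.0/24 -> H4 at depth 24
  add 154.176.0.0/12 -> H1 at depth 12
  add 245.158.0.0/16 -> H4 at depth 16

== LOOKUPS ==
["H5","H5","H0","H2","H5","H3","H1","H0","H5","H5","H0","H5","H0"]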